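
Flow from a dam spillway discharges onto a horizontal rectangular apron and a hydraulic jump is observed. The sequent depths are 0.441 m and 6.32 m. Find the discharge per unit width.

For a rectangular channel the momentum equation gives q² = ½·g·y₁·y₂·(y₁ + y₂) = ½×9.81×0.441×6.32×6.76 = 92.4.
q = √92.4 = 9.61 m²/s.

q = 9.61 m²/s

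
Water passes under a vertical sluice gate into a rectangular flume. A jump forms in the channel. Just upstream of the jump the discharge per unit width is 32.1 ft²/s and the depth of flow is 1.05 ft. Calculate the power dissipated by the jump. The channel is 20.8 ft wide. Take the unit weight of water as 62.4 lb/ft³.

P = 603 hp

V₁ = q/y₁ = 32.1/1.05 = 30.6 ft/s. Fr₁ = V₁/√(g·y₁) = 30.6/√(32.2×1.05) = 5.26.
From the momentum equation for a rectangular channel, y₂/y₁ = ½[√(1 + 8Fr₁²) − 1] = ½[√222.1 − 1] = 6.95.
y₂ = 6.95 × 1.05 = 7.30 ft.
Head loss: ΔE = (y₂ − y₁)³/(4y₁y₂) = (7.30 − 1.05)³/(4×1.05×7.30) = 244/30.7 = 7.96 ft.
Q = q·b = 32.1 × 20.8 = 668 cfs. P = γ·Q·ΔE/550 = 62.4 × 668 × 7.96 / 550 = 603 hp.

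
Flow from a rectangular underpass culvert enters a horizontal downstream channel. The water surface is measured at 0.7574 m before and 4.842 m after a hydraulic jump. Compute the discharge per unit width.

For a rectangular channel the momentum equation gives q² = ½·g·y₁·y₂·(y₁ + y₂) = ½×9.81×0.7574×4.842×5.599 = 100.7.
q = √100.7 = 10.04 m²/s.

q = 10.04 m²/s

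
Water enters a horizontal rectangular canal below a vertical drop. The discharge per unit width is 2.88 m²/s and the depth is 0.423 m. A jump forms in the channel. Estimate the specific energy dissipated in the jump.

ΔE = 0.856 m

V₁ = q/y₁ = 2.88/0.423 = 6.81 m/s. Fr₁ = V₁/√(g·y₁) = 6.81/√(9.81×0.423) = 3.34.
By Bélanger, y₂/y₁ = ½[√(1 + 8Fr₁²) − 1] = ½[√90.37 − 1] = 4.25.
y₂ = 4.25 × 0.423 = 1.80 m.
Head loss: ΔE = (y₂ − y₁)³/(4y₁y₂) = (1.80 − 0.423)³/(4×0.423×1.80) = 2.61/3.04 = 0.856 m.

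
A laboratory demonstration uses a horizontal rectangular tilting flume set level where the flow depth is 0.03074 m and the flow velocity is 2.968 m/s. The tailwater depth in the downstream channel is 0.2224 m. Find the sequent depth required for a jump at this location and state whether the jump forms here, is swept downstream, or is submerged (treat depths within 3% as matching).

y₂ = 0.2201 m; the jump forms here

Fr₁ = V₁/√(g·y₁) = 2.968/√(9.81×0.03074) = 5.405.
By Bélanger, y₂/y₁ = ½[√(1 + 8Fr₁²) − 1] = ½[√234.69 − 1] = 7.160.
y₂ = 7.160 × 0.03074 = 0.2201 m.
Tailwater y_tw = 0.2224 m: y_tw ≈ y₂, so the jump forms here.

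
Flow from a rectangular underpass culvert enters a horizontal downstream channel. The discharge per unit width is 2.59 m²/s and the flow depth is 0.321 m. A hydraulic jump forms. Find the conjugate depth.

y₂ = 1.91 m

V₁ = q/y₁ = 2.59/0.321 = 8.07 m/s. Fr₁ = V₁/√(g·y₁) = 8.07/√(9.81×0.321) = 4.55.
Conjugate-depth relation: y₂/y₁ = ½[√(1 + 8Fr₁²) − 1] = ½[√166.4 − 1] = 5.95.
y₂ = 5.95 × 0.321 = 1.91 m.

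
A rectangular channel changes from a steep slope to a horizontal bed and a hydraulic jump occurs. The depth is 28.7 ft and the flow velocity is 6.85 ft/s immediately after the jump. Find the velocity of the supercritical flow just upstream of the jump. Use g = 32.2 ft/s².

V₁ = 73.7 ft/s

Fr₂ = V₂/√(g·y₂) = 6.85/√(32.2×28.7) = 0.225.
Applying the sequent-depth relation in reverse, y₁/y₂ = ½[√(1 + 8Fr₂²) − 1] = ½[√1.406 − 1] = 0.0929.
y₁ = 0.0929 × 28.7 = 2.67 ft.
V₁ = q/y₁ = 197/2.67 = 73.7 ft/s.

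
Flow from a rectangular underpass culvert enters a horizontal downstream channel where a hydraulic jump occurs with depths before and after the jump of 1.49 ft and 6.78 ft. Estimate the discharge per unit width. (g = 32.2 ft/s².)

For a rectangular channel the momentum equation gives q² = ½·g·y₁·y₂·(y₁ + y₂) = ½×32.2×1.49×6.78×8.27 = 1345.
q = √1345 = 36.7 ft²/s.

q = 36.7 ft²/s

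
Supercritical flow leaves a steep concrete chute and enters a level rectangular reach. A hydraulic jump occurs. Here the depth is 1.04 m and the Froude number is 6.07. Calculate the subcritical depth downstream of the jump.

Fr₁ = 6.07 (given).
Sequent-depth ratio: y₂/y₁ = ½[√(1 + 8Fr₁²) − 1] = ½[√295.8 − 1] = 8.10.
y₂ = 8.10 × 1.04 = 8.42 m.

y₂ = 8.42 m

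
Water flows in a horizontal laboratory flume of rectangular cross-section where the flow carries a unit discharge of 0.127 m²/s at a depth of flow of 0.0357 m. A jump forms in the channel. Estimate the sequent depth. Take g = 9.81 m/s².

y₂ = 0.286 m

V₁ = q/y₁ = 0.127/0.0357 = 3.56 m/s. Fr₁ = V₁/√(g·y₁) = 3.56/√(9.81×0.0357) = 6.01.
From the momentum equation for a rectangular channel, y₂/y₁ = ½[√(1 + 8Fr₁²) − 1] = ½[√290.1 − 1] = 8.02.
y₂ = 8.02 × 0.0357 = 0.286 m.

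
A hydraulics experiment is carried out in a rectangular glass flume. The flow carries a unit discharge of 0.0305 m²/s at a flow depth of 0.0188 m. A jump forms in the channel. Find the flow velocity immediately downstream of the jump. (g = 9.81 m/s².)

V₁ = q/y₁ = 0.0305/0.0188 = 1.62 m/s. Fr₁ = V₁/√(g·y₁) = 1.62/√(9.81×0.0188) = 3.78.
From the momentum equation for a rectangular channel, y₂/y₁ = ½[√(1 + 8Fr₁²) − 1] = ½[√115.2 − 1] = 4.87.
y₂ = 4.87 × 0.0188 = 0.0915 m.
V₂ = q/y₂ = 0.0305/0.0915 = 0.333 m/s.

V₂ = 0.333 m/s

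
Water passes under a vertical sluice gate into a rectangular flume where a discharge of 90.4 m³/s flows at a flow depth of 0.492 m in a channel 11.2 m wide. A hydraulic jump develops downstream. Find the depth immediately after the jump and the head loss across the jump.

y₂ = 4.96 m; ΔE = 9.12 m

q = Q/b = 90.4/11.2 = 8.07 m²/s; V₁ = q/y₁ = 16.4 m/s. Fr₁ = V₁/√(g·y₁) = 7.47.
Conjugate-depth relation: y₂/y₁ = ½[√(1 + 8Fr₁²) − 1] = ½[√447.1 − 1] = 10.1.
y₂ = 10.1 × 0.492 = 4.96 m.
V₂ = q/y₂ = 8.07/4.96 = 1.63 m/s. E₁ = y₁ + V₁²/2g = 14.2 m; E₂ = y₂ + V₂²/2g = 5.09 m. ΔE = E₁ − E₂ = 9.12 m.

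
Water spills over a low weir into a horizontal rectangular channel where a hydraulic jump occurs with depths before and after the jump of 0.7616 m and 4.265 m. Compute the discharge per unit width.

q = 8.949 m²/s

For a rectangular channel the momentum equation gives q² = ½·g·y₁·y₂·(y₁ + y₂) = ½×9.81×0.7616×4.265×5.027 = 80.09.
q = √80.09 = 8.949 m²/s.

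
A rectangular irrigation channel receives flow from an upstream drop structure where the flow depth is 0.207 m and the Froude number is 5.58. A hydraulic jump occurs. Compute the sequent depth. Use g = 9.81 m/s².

y₂ = 1.53 m

Fr₁ = 5.58 (given).
Conjugate-depth relation: y₂/y₁ = ½[√(1 + 8Fr₁²) − 1] = ½[√250.1 − 1] = 7.41.
y₂ = 7.41 × 0.207 = 1.53 m.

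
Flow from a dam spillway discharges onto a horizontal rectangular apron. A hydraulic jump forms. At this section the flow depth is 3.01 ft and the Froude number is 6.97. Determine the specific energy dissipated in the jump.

ΔE = 47.1 ft

Fr₁ = 6.97 (given).
From the momentum equation for a rectangular channel, y₂/y₁ = ½[√(1 + 8Fr₁²) − 1] = ½[√389.6 − 1] = 9.37.
y₂ = 9.37 × 3.01 = 28.2 ft.
Head loss: ΔE = (y₂ − y₁)³/(4y₁y₂) = (28.2 − 3.01)³/(4×3.01×28.2) = 15990/340 = 47.1 ft.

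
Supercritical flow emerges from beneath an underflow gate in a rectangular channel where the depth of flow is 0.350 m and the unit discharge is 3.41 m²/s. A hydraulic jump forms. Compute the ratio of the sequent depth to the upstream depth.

V₁ = q/y₁ = 3.41/0.350 = 9.74 m/s. Fr₁ = V₁/√(g·y₁) = 9.74/√(9.81×0.350) = 5.26.
By Bélanger, y₂/y₁ = ½[√(1 + 8Fr₁²) − 1] = ½[√222.2 − 1] = 6.95.

y₂/y₁ = 6.95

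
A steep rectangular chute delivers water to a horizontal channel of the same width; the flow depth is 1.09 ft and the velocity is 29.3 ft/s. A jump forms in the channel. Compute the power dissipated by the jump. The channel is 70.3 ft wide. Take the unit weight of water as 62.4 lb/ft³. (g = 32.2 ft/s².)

Fr₁ = V₁/√(g·y₁) = 29.3/√(32.2×1.09) = 4.95.
By Bélanger, y₂/y₁ = ½[√(1 + 8Fr₁²) − 1] = ½[√196.7 − 1] = 6.51.
y₂ = 6.51 × 1.09 = 7.10 ft.
Head loss: ΔE = (y₂ − y₁)³/(4y₁y₂) = (7.10 − 1.09)³/(4×1.09×7.10) = 217/30.9 = 7.01 ft.
q = V₁·y₁ = 29.3 × 1.09 = 31.9 ft²/s. Q = q·b = 31.9 × 70.3 = 2245 cfs. P = γ·Q·ΔE/550 = 62.4 × 2245 × 7.01 / 550 = 1785 hp.

P = 1785 hp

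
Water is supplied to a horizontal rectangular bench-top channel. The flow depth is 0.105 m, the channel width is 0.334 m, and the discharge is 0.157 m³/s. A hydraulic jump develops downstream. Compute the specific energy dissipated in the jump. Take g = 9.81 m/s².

q = Q/b = 0.157/0.334 = 0.470 m²/s; V₁ = q/y₁ = 4.48 m/s. Fr₁ = V₁/√(g·y₁) = 4.41.
Bélanger equation: y₂/y₁ = ½[√(1 + 8Fr₁²) − 1] = ½[√156.7 − 1] = 5.76.
y₂ = 5.76 × 0.105 = 0.605 m.
Head loss: ΔE = (y₂ − y₁)³/(4y₁y₂) = (0.605 − 0.105)³/(4×0.105×0.605) = 0.125/0.254 = 0.491 m.

ΔE = 0.491 m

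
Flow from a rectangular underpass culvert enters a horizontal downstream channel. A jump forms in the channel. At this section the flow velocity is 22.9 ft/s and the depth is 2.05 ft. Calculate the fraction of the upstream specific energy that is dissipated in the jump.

Fr₁ = V₁/√(g·y₁) = 22.9/√(32.2×2.05) = 2.82.
Conjugate-depth relation: y₂/y₁ = ½[√(1 + 8Fr₁²) − 1] = ½[√64.56 − 1] = 3.52.
y₂ = 3.52 × 2.05 = 7.21 ft.
E₁ = y₁ + V₁²/2g = 10.2 ft. ΔE = (y₂ − y₁)³/(4y₁y₂) = 2.32 ft. ΔE/E₁ = 2.32/10.2 = 0.228.

ΔE/E₁ = 0.228 (22.8%)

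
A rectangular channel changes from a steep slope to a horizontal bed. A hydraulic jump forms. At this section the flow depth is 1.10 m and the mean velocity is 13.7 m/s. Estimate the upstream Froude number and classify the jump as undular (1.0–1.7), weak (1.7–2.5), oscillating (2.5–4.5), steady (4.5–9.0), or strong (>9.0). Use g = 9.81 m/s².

Fr₁ = 4.17; oscillating jump

Fr₁ = V₁/√(g·y₁) = 13.7/√(9.81×1.10) = 4.17.
Fr₁ = 4.17 lies in the oscillating range.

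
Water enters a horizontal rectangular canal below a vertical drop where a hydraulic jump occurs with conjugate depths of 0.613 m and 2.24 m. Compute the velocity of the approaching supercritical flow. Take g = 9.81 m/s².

For a rectangular channel the momentum equation gives q² = ½·g·y₁·y₂·(y₁ + y₂) = ½×9.81×0.613×2.24×2.85 = 19.2.
q = √19.2 = 4.38 m²/s.
V₁ = q/y₁ = 4.38/0.613 = 7.15 m/s.

V₁ = 7.15 m/s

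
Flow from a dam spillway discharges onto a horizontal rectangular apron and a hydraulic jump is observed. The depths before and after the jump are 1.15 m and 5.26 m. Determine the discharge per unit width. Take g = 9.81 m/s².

For a rectangular channel the momentum equation gives q² = ½·g·y₁·y₂·(y₁ + y₂) = ½×9.81×1.15×5.26×6.41 = 190.
q = √190 = 13.8 m²/s.

q = 13.8 m²/s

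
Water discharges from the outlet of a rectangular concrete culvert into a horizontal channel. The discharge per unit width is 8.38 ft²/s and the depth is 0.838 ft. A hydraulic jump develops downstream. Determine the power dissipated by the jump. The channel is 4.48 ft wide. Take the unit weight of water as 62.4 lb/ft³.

P = 0.802 hp

V₁ = q/y₁ = 8.38/0.838 = 10.0 ft/s. Fr₁ = V₁/√(g·y₁) = 10.0/√(32.2×0.838) = 1.93.
Conjugate-depth relation: y₂/y₁ = ½[√(1 + 8Fr₁²) − 1] = ½[√30.65 − 1] = 2.27.
y₂ = 2.27 × 0.838 = 1.90 ft.
V₂ = q/y₂ = 8.38/1.90 = 4.41 ft/s. E₁ = y₁ + V₁²/2g = 2.39 ft; E₂ = y₂ + V₂²/2g = 2.20 ft. ΔE = E₁ − E₂ = 0.188 ft.
Q = q·b = 8.38 × 4.48 = 37.5 cfs. P = γ·Q·ΔE/550 = 62.4 × 37.5 × 0.188 / 550 = 0.802 hp.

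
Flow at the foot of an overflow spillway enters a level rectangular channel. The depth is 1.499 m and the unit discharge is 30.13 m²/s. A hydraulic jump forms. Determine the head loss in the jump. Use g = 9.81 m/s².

ΔE = 11.27 m

V₁ = q/y₁ = 30.13/1.499 = 20.10 m/s. Fr₁ = V₁/√(g·y₁) = 20.10/√(9.81×1.499) = 5.242.
From the momentum equation for a rectangular channel, y₂/y₁ = ½[√(1 + 8Fr₁²) − 1] = ½[√220.79 − 1] = 6.930.
y₂ = 6.930 × 1.499 = 10.39 m.
Head loss: ΔE = (y₂ − y₁)³/(4y₁y₂) = (10.39 − 1.499)³/(4×1.499×10.39) = 702.2/62.28 = 11.27 m.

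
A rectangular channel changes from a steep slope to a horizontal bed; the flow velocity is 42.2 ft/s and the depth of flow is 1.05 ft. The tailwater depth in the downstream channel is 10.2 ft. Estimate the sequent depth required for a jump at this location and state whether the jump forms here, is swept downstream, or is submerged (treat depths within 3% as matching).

Fr₁ = V₁/√(g·y₁) = 42.2/√(32.2×1.05) = 7.26.
Conjugate-depth relation: y₂/y₁ = ½[√(1 + 8Fr₁²) − 1] = ½[√422.4 − 1] = 9.78.
y₂ = 9.78 × 1.05 = 10.3 ft.
Tailwater y_tw = 10.2 ft: y_tw ≈ y₂, so the jump forms here.

y₂ = 10.3 ft; the jump forms here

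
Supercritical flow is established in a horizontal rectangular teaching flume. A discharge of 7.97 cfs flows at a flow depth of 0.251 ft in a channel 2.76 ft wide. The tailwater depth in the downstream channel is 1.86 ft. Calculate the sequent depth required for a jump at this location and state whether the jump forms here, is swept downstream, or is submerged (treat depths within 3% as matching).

y₂ = 1.32 ft; the jump is submerged

q = Q/b = 7.97/2.76 = 2.89 ft²/s; V₁ = q/y₁ = 11.5 ft/s. Fr₁ = V₁/√(g·y₁) = 4.05.
From the momentum equation for a rectangular channel, y₂/y₁ = ½[√(1 + 8Fr₁²) − 1] = ½[√132.0 − 1] = 5.24.
y₂ = 5.24 × 0.251 = 1.32 ft.
Tailwater y_tw = 1.86 ft: y_tw > y₂, so the jump is submerged.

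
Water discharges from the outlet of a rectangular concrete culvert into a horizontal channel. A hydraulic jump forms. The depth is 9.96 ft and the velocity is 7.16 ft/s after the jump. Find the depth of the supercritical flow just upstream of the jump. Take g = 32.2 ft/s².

y₁ = 2.54 ft

Fr₂ = V₂/√(g·y₂) = 7.16/√(32.2×9.96) = 0.400.
From the momentum equation (using Fr₂), y₁/y₂ = ½[√(1 + 8Fr₂²) − 1] = ½[√2.279 − 1] = 0.255.
y₁ = 0.255 × 9.96 = 2.54 ft.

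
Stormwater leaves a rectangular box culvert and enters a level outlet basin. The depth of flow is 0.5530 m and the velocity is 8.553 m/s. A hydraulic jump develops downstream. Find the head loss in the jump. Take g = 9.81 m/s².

Fr₁ = V₁/√(g·y₁) = 8.553/√(9.81×0.5530) = 3.672.
From the momentum equation for a rectangular channel, y₂/y₁ = ½[√(1 + 8Fr₁²) − 1] = ½[√108.88 − 1] = 4.717.
y₂ = 4.717 × 0.5530 = 2.609 m.
q = V₁·y₁ = 8.553 × 0.5530 = 4.730 m²/s. V₂ = q/y₂ = 4.730/2.609 = 1.813 m/s. E₁ = y₁ + V₁²/2g = 4.282 m; E₂ = y₂ + V₂²/2g = 2.776 m. ΔE = E₁ − E₂ = 1.505 m.

ΔE = 1.505 m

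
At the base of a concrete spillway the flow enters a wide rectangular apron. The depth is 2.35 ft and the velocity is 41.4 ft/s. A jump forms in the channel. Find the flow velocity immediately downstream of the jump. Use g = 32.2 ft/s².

V₂ = 6.62 ft/s

Fr₁ = V₁/√(g·y₁) = 41.4/√(32.2×2.35) = 4.76.
Sequent-depth ratio: y₂/y₁ = ½[√(1 + 8Fr₁²) − 1] = ½[√182.2 − 1] = 6.25.
y₂ = 6.25 × 2.35 = 14.7 ft.
q = V₁·y₁ = 41.4 × 2.35 = 97.3 ft²/s.
V₂ = q/y₂ = 97.3/14.7 = 6.62 ft/s.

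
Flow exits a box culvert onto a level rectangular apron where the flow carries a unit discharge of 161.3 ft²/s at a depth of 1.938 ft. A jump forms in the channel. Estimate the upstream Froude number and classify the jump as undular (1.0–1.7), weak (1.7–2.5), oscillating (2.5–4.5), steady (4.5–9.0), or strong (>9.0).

V₁ = q/y₁ = 161.3/1.938 = 83.23 ft/s. Fr₁ = V₁/√(g·y₁) = 83.23/√(32.2×1.938) = 10.54.
Fr₁ = 10.54 lies in the strong range.

Fr₁ = 10.54; strong jump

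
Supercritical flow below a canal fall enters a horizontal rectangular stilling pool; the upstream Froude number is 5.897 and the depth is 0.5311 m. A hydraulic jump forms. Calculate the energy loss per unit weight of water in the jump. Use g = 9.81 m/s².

ΔE = 5.444 m

Fr₁ = 5.897 (given).
Sequent-depth ratio: y₂/y₁ = ½[√(1 + 8Fr₁²) − 1] = ½[√279.20 − 1] = 7.855.
y₂ = 7.855 × 0.5311 = 4.172 m.
Head loss: ΔE = (y₂ − y₁)³/(4y₁y₂) = (4.172 − 0.5311)³/(4×0.5311×4.172) = 48.25/8.862 = 5.444 m.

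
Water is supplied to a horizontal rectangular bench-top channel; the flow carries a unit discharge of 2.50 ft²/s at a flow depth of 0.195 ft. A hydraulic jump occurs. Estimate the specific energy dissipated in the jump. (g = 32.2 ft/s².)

V₁ = q/y₁ = 2.50/0.195 = 12.8 ft/s. Fr₁ = V₁/√(g·y₁) = 12.8/√(32.2×0.195) = 5.12.
Bélanger equation: y₂/y₁ = ½[√(1 + 8Fr₁²) − 1] = ½[√210.4 − 1] = 6.75.
y₂ = 6.75 × 0.195 = 1.32 ft.
V₂ = q/y₂ = 2.50/1.32 = 1.90 ft/s. E₁ = y₁ + V₁²/2g = 2.75 ft; E₂ = y₂ + V₂²/2g = 1.37 ft. ΔE = E₁ − E₂ = 1.37 ft.

ΔE = 1.37 ft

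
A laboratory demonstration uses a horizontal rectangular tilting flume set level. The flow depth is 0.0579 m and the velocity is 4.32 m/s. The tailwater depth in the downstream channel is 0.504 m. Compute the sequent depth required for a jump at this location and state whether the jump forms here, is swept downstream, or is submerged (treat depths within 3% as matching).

y₂ = 0.441 m; the jump is submerged

Fr₁ = V₁/√(g·y₁) = 4.32/√(9.81×0.0579) = 5.73.
By Bélanger, y₂/y₁ = ½[√(1 + 8Fr₁²) − 1] = ½[√263.9 − 1] = 7.62.
y₂ = 7.62 × 0.0579 = 0.441 m.
Tailwater y_tw = 0.504 m: y_tw > y₂, so the jump is submerged.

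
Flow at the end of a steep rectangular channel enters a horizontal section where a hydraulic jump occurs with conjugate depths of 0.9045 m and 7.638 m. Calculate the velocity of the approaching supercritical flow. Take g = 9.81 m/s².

For a rectangular channel the momentum equation gives q² = ½·g·y₁·y₂·(y₁ + y₂) = ½×9.81×0.9045×7.638×8.543 = 289.5.
q = √289.5 = 17.01 m²/s.
V₁ = q/y₁ = 17.01/0.9045 = 18.81 m/s.

V₁ = 18.81 m/s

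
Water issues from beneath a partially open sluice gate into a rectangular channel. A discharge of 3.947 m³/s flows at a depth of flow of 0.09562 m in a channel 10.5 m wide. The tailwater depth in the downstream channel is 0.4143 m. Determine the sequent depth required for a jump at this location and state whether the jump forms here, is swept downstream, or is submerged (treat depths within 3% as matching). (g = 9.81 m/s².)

y₂ = 0.5032 m; the jump is swept downstream

q = Q/b = 3.947/10.5 = 0.3759 m²/s; V₁ = q/y₁ = 3.931 m/s. Fr₁ = V₁/√(g·y₁) = 4.059.
By Bélanger, y₂/y₁ = ½[√(1 + 8Fr₁²) − 1] = ½[√132.80 − 1] = 5.262.
y₂ = 5.262 × 0.09562 = 0.5032 m.
Tailwater y_tw = 0.4143 m: y_tw < y₂, so the jump is swept downstream.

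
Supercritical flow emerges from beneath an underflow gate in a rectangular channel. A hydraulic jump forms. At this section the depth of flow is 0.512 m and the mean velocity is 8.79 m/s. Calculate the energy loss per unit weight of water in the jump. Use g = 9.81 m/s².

Fr₁ = V₁/√(g·y₁) = 8.79/√(9.81×0.512) = 3.92.
From the momentum equation for a rectangular channel, y₂/y₁ = ½[√(1 + 8Fr₁²) − 1] = ½[√124.1 − 1] = 5.07.
y₂ = 5.07 × 0.512 = 2.60 m.
q = V₁·y₁ = 8.79 × 0.512 = 4.50 m²/s. V₂ = q/y₂ = 4.50/2.60 = 1.73 m/s. E₁ = y₁ + V₁²/2g = 4.45 m; E₂ = y₂ + V₂²/2g = 2.75 m. ΔE = E₁ − E₂ = 1.70 m.

ΔE = 1.70 m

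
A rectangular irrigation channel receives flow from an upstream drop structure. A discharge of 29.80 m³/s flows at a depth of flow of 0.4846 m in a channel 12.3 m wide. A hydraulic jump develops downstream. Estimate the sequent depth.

y₂ = 1.348 m

q = Q/b = 29.80/12.3 = 2.423 m²/s; V₁ = q/y₁ = 5.000 m/s. Fr₁ = V₁/√(g·y₁) = 2.293.
Conjugate-depth relation: y₂/y₁ = ½[√(1 + 8Fr₁²) − 1] = ½[√43.062 − 1] = 2.781.
y₂ = 2.781 × 0.4846 = 1.348 m.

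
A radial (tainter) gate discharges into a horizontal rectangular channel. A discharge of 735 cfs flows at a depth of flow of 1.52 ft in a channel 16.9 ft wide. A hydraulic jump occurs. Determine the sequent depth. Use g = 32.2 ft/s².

q = Q/b = 735/16.9 = 43.5 ft²/s; V₁ = q/y₁ = 28.6 ft/s. Fr₁ = V₁/√(g·y₁) = 4.09.
Sequent-depth ratio: y₂/y₁ = ½[√(1 + 8Fr₁²) − 1] = ½[√134.8 − 1] = 5.31.
y₂ = 5.31 × 1.52 = 8.06 ft.

y₂ = 8.06 ft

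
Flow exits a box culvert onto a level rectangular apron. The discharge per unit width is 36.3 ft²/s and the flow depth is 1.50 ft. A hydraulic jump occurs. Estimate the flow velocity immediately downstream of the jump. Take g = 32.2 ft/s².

V₁ = q/y₁ = 36.3/1.50 = 24.2 ft/s. Fr₁ = V₁/√(g·y₁) = 24.2/√(32.2×1.50) = 3.48.
From the momentum equation for a rectangular channel, y₂/y₁ = ½[√(1 + 8Fr₁²) − 1] = ½[√98.00 − 1] = 4.45.
y₂ = 4.45 × 1.50 = 6.67 ft.
V₂ = q/y₂ = 36.3/6.67 = 5.44 ft/s.

V₂ = 5.44 ft/s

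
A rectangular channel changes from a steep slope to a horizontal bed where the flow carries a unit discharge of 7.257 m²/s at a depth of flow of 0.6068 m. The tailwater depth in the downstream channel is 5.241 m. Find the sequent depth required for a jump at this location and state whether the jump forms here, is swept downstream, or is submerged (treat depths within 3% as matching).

y₂ = 3.914 m; the jump is submerged

V₁ = q/y₁ = 7.257/0.6068 = 11.96 m/s. Fr₁ = V₁/√(g·y₁) = 11.96/√(9.81×0.6068) = 4.902.
Bélanger equation: y₂/y₁ = ½[√(1 + 8Fr₁²) − 1] = ½[√193.22 − 1] = 6.450.
y₂ = 6.450 × 0.6068 = 3.914 m.
Tailwater y_tw = 5.241 m: y_tw > y₂, so the jump is submerged.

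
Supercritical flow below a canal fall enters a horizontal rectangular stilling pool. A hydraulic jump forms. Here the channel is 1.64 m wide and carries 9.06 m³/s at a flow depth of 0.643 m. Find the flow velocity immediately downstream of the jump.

q = Q/b = 9.06/1.64 = 5.52 m²/s; V₁ = q/y₁ = 8.59 m/s. Fr₁ = V₁/√(g·y₁) = 3.42.
From the momentum equation for a rectangular channel, y₂/y₁ = ½[√(1 + 8Fr₁²) − 1] = ½[√94.62 − 1] = 4.36.
y₂ = 4.36 × 0.643 = 2.81 m.
V₂ = q/y₂ = 5.52/2.81 = 1.97 m/s.

V₂ = 1.97 m/s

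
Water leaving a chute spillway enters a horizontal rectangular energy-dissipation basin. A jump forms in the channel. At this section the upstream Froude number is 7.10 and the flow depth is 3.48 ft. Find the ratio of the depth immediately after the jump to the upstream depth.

Fr₁ = 7.10 (given).
Sequent-depth ratio: y₂/y₁ = ½[√(1 + 8Fr₁²) − 1] = ½[√404.3 − 1] = 9.55.

y₂/y₁ = 9.55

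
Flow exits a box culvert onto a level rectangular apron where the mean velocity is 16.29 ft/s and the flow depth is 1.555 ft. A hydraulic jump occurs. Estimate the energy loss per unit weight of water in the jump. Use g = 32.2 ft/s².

Fr₁ = V₁/√(g·y₁) = 16.29/√(32.2×1.555) = 2.302.
Sequent-depth ratio: y₂/y₁ = ½[√(1 + 8Fr₁²) − 1] = ½[√43.398 − 1] = 2.794.
y₂ = 2.794 × 1.555 = 4.344 ft.
q = V₁·y₁ = 16.29 × 1.555 = 25.33 ft²/s. V₂ = q/y₂ = 25.33/4.344 = 5.831 ft/s. E₁ = y₁ + V₁²/2g = 5.676 ft; E₂ = y₂ + V₂²/2g = 4.872 ft. ΔE = E₁ − E₂ = 0.8032 ft.

ΔE = 0.8032 ft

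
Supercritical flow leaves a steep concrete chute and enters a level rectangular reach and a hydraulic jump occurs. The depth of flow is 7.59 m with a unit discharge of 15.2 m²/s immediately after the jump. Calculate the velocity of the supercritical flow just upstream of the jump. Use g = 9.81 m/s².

V₂ = q/y₂ = 15.2/7.59 = 2.00 m/s; Fr₂ = V₂/√(g·y₂) = 0.232.
Since the conjugate-depth ratio holds either way, y₁/y₂ = ½[√(1 + 8Fr₂²) − 1] = ½[√1.431 − 1] = 0.0981.
y₁ = 0.0981 × 7.59 = 0.745 m.
V₁ = q/y₁ = 15.2/0.745 = 20.4 m/s.

V₁ = 20.4 m/s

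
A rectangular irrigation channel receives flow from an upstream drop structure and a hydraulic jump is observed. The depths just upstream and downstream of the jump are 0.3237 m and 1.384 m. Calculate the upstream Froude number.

Fr₁ = 3.358

For a rectangular channel the momentum equation gives q² = ½·g·y₁·y₂·(y₁ + y₂) = ½×9.81×0.3237×1.384×1.708 = 3.753.
q = √3.753 = 1.937 m²/s.
V₁ = q/y₁ = 5.984 m/s; Fr₁ = V₁/√(g·y₁) = 3.358.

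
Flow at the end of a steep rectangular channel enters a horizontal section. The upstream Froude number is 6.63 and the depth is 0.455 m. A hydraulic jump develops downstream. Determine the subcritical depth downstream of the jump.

y₂ = 4.04 m

Fr₁ = 6.63 (given).
Conjugate-depth relation: y₂/y₁ = ½[√(1 + 8Fr₁²) − 1] = ½[√352.7 − 1] = 8.89.
y₂ = 8.89 × 0.455 = 4.04 m.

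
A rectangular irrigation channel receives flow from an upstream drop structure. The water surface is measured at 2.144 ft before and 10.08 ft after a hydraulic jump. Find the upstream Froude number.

For a rectangular channel the momentum equation gives q² = ½·g·y₁·y₂·(y₁ + y₂) = ½×32.2×2.144×10.08×12.22 = 4253.
q = √4253 = 65.22 ft²/s.
V₁ = q/y₁ = 30.42 ft/s; Fr₁ = V₁/√(g·y₁) = 3.661.

Fr₁ = 3.661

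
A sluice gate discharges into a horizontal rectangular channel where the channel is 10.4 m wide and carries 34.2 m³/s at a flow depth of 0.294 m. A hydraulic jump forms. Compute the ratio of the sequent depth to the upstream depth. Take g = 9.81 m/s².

y₂/y₁ = 8.83

q = Q/b = 34.2/10.4 = 3.29 m²/s; V₁ = q/y₁ = 11.2 m/s. Fr₁ = V₁/√(g·y₁) = 6.59.
Bélanger equation: y₂/y₁ = ½[√(1 + 8Fr₁²) − 1] = ½[√348.0 − 1] = 8.83.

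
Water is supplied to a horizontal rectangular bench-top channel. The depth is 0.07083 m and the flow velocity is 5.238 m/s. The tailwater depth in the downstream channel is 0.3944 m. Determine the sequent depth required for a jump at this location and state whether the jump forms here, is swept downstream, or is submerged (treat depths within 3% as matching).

Fr₁ = V₁/√(g·y₁) = 5.238/√(9.81×0.07083) = 6.284.
Bélanger equation: y₂/y₁ = ½[√(1 + 8Fr₁²) − 1] = ½[√316.89 − 1] = 8.401.
y₂ = 8.401 × 0.07083 = 0.5950 m.
Tailwater y_tw = 0.3944 m: y_tw < y₂, so the jump is swept downstream.

y₂ = 0.5950 m; the jump is swept downstream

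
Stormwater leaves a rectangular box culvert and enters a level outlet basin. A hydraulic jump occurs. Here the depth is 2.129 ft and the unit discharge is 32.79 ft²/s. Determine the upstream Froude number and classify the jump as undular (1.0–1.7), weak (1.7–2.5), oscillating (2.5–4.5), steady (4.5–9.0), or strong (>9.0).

V₁ = q/y₁ = 32.79/2.129 = 15.40 ft/s. Fr₁ = V₁/√(g·y₁) = 15.40/√(32.2×2.129) = 1.860.
Fr₁ = 1.860 lies in the weak range.

Fr₁ = 1.860; weak jump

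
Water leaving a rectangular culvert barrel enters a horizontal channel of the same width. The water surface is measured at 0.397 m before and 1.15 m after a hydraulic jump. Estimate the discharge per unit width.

For a rectangular channel the momentum equation gives q² = ½·g·y₁·y₂·(y₁ + y₂) = ½×9.81×0.397×1.15×1.55 = 3.46.
q = √3.46 = 1.86 m²/s.

q = 1.86 m²/s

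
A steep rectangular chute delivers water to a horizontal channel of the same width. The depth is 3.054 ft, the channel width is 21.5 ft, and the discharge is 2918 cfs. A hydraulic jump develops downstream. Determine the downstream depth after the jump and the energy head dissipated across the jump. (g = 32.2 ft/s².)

y₂ = 17.89 ft; ΔE = 14.94 ft

q = Q/b = 2918/21.5 = 135.7 ft²/s; V₁ = q/y₁ = 44.44 ft/s. Fr₁ = V₁/√(g·y₁) = 4.481.
By Bélanger, y₂/y₁ = ½[√(1 + 8Fr₁²) − 1] = ½[√161.66 − 1] = 5.857.
y₂ = 5.857 × 3.054 = 17.89 ft.
V₂ = q/y₂ = 135.7/17.89 = 7.587 ft/s. E₁ = y₁ + V₁²/2g = 33.72 ft; E₂ = y₂ + V₂²/2g = 18.78 ft. ΔE = E₁ − E₂ = 14.94 ft.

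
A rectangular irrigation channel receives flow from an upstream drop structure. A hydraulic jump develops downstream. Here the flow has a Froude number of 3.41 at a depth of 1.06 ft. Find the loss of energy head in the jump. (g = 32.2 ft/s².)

Fr₁ = 3.41 (given).
Bélanger equation: y₂/y₁ = ½[√(1 + 8Fr₁²) − 1] = ½[√94.02 − 1] = 4.35.
y₂ = 4.35 × 1.06 = 4.61 ft.
Head loss: ΔE = (y₂ − y₁)³/(4y₁y₂) = (4.61 − 1.06)³/(4×1.06×4.61) = 44.7/19.5 = 2.29 ft.

ΔE = 2.29 ft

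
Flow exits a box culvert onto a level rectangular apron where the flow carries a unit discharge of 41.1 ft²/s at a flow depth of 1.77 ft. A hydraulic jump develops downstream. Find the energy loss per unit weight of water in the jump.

ΔE = 2.72 ft

V₁ = q/y₁ = 41.1/1.77 = 23.2 ft/s. Fr₁ = V₁/√(g·y₁) = 23.2/√(32.2×1.77) = 3.08.
Conjugate-depth relation: y₂/y₁ = ½[√(1 + 8Fr₁²) − 1] = ½[√76.68 − 1] = 3.88.
y₂ = 3.88 × 1.77 = 6.86 ft.
Head loss: ΔE = (y₂ − y₁)³/(4y₁y₂) = (6.86 − 1.77)³/(4×1.77×6.86) = 132/48.6 = 2.72 ft.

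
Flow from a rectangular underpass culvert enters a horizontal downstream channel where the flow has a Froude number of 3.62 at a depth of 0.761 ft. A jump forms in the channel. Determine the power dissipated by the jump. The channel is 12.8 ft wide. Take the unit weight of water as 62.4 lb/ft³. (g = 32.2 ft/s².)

Fr₁ = 3.62 (given).
Bélanger equation: y₂/y₁ = ½[√(1 + 8Fr₁²) − 1] = ½[√105.8 − 1] = 4.64.
y₂ = 4.64 × 0.761 = 3.53 ft.
Head loss: ΔE = (y₂ − y₁)³/(4y₁y₂) = (3.53 − 0.761)³/(4×0.761×3.53) = 21.3/10.8 = 1.98 ft.
V₁ = Fr₁·√(g·y₁) = 3.62×√(32.2×0.761) = 17.9 ft/s; q = V₁·y₁ = 13.6 ft²/s. Q = q·b = 13.6 × 12.8 = 175 cfs. P = γ·Q·ΔE/550 = 62.4 × 175 × 1.98 / 550 = 39.3 hp.

P = 39.3 hp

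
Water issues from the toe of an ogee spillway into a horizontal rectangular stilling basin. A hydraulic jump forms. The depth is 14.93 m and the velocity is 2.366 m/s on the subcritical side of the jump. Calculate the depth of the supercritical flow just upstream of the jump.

y₁ = 1.065 m

Fr₂ = V₂/√(g·y₂) = 2.366/√(9.81×14.93) = 0.1955.
Since the conjugate-depth ratio holds either way, y₁/y₂ = ½[√(1 + 8Fr₂²) − 1] = ½[√1.3058 − 1] = 0.07135.
y₁ = 0.07135 × 14.93 = 1.065 m.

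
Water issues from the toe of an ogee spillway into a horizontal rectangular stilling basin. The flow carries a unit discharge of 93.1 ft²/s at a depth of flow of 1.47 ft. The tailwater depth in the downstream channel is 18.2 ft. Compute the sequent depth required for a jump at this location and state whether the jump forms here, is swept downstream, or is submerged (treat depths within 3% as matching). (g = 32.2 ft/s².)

V₁ = q/y₁ = 93.1/1.47 = 63.3 ft/s. Fr₁ = V₁/√(g·y₁) = 63.3/√(32.2×1.47) = 9.21.
Sequent-depth ratio: y₂/y₁ = ½[√(1 + 8Fr₁²) − 1] = ½[√678.9 − 1] = 12.5.
y₂ = 12.5 × 1.47 = 18.4 ft.
Tailwater y_tw = 18.2 ft: y_tw ≈ y₂, so the jump forms here.

y₂ = 18.4 ft; the jump forms here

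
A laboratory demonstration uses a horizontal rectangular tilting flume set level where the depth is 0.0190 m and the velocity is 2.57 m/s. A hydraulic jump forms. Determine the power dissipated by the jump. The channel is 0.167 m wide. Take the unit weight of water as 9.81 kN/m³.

P = 0.0160 kW

Fr₁ = V₁/√(g·y₁) = 2.57/√(9.81×0.0190) = 5.95.
From the momentum equation for a rectangular channel, y₂/y₁ = ½[√(1 + 8Fr₁²) − 1] = ½[√284.5 − 1] = 7.93.
y₂ = 7.93 × 0.0190 = 0.151 m.
q = V₁·y₁ = 2.57 × 0.0190 = 0.0488 m²/s. V₂ = q/y₂ = 0.0488/0.151 = 0.324 m/s. E₁ = y₁ + V₁²/2g = 0.356 m; E₂ = y₂ + V₂²/2g = 0.156 m. ΔE = E₁ − E₂ = 0.200 m.
Q = q·b = 0.0488 × 0.167 = 0.00815 m³/s. P = γ·Q·ΔE = 9.81 × 0.00815 × 0.200 = 0.0160 kW.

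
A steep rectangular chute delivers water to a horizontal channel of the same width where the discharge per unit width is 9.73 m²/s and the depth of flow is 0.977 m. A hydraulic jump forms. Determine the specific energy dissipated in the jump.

V₁ = q/y₁ = 9.73/0.977 = 9.96 m/s. Fr₁ = V₁/√(g·y₁) = 9.96/√(9.81×0.977) = 3.22.
By Bélanger, y₂/y₁ = ½[√(1 + 8Fr₁²) − 1] = ½[√83.79 − 1] = 4.08.
y₂ = 4.08 × 0.977 = 3.98 m.
Head loss: ΔE = (y₂ − y₁)³/(4y₁y₂) = (3.98 − 0.977)³/(4×0.977×3.98) = 27.2/15.6 = 1.75 m.

ΔE = 1.75 m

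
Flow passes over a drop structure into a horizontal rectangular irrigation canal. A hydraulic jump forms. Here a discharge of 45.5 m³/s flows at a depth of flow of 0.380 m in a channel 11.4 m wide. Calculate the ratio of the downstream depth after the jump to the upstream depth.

q = Q/b = 45.5/11.4 = 3.99 m²/s; V₁ = q/y₁ = 10.5 m/s. Fr₁ = V₁/√(g·y₁) = 5.44.
Sequent-depth ratio: y₂/y₁ = ½[√(1 + 8Fr₁²) − 1] = ½[√237.7 − 1] = 7.21.

y₂/y₁ = 7.21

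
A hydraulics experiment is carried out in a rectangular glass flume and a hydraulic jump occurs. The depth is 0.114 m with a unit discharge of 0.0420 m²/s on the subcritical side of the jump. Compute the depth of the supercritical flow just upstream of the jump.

V₂ = q/y₂ = 0.0420/0.114 = 0.368 m/s; Fr₂ = V₂/√(g·y₂) = 0.348.
Since the conjugate-depth ratio holds either way, y₁/y₂ = ½[√(1 + 8Fr₂²) − 1] = ½[√1.971 − 1] = 0.202.
y₁ = 0.202 × 0.114 = 0.0230 m.

y₁ = 0.0230 m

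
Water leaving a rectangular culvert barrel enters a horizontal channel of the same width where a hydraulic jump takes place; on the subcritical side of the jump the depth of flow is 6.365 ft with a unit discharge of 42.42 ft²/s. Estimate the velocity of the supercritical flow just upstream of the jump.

V₂ = q/y₂ = 42.42/6.365 = 6.665 ft/s; Fr₂ = V₂/√(g·y₂) = 0.4655.
From the momentum equation (using Fr₂), y₁/y₂ = ½[√(1 + 8Fr₂²) − 1] = ½[√2.7337 − 1] = 0.3267.
y₁ = 0.3267 × 6.365 = 2.079 ft.
V₁ = q/y₁ = 42.42/2.079 = 20.40 ft/s.

V₁ = 20.40 ft/s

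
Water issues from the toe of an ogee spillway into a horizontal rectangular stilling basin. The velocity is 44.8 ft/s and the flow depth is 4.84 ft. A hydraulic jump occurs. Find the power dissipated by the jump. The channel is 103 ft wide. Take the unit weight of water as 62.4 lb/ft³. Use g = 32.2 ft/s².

P = 31090 hp

Fr₁ = V₁/√(g·y₁) = 44.8/√(32.2×4.84) = 3.59.
Bélanger equation: y₂/y₁ = ½[√(1 + 8Fr₁²) − 1] = ½[√104.0 − 1] = 4.60.
y₂ = 4.60 × 4.84 = 22.3 ft.
q = V₁·y₁ = 44.8 × 4.84 = 217 ft²/s. V₂ = q/y₂ = 217/22.3 = 9.74 ft/s. E₁ = y₁ + V₁²/2g = 36.0 ft; E₂ = y₂ + V₂²/2g = 23.7 ft. ΔE = E₁ − E₂ = 12.3 ft.
Q = q·b = 217 × 103 = 22334 cfs. P = γ·Q·ΔE/550 = 62.4 × 22334 × 12.3 / 550 = 31090 hp.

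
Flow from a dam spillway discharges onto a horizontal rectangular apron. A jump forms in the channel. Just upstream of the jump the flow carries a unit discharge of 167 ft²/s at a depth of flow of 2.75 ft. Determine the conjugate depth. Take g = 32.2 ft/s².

V₁ = q/y₁ = 167/2.75 = 60.7 ft/s. Fr₁ = V₁/√(g·y₁) = 60.7/√(32.2×2.75) = 6.45.
From the momentum equation for a rectangular channel, y₂/y₁ = ½[√(1 + 8Fr₁²) − 1] = ½[√334.2 − 1] = 8.64.
y₂ = 8.64 × 2.75 = 23.8 ft.

y₂ = 23.8 ft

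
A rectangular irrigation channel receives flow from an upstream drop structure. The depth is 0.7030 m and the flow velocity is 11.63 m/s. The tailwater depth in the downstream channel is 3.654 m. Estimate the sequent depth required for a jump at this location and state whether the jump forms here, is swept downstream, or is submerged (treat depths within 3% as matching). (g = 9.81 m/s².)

Fr₁ = V₁/√(g·y₁) = 11.63/√(9.81×0.7030) = 4.429.
Sequent-depth ratio: y₂/y₁ = ½[√(1 + 8Fr₁²) − 1] = ½[√157.90 − 1] = 5.783.
y₂ = 5.783 × 0.7030 = 4.065 m.
Tailwater y_tw = 3.654 m: y_tw < y₂, so the jump is swept downstream.

y₂ = 4.065 m; the jump is swept downstream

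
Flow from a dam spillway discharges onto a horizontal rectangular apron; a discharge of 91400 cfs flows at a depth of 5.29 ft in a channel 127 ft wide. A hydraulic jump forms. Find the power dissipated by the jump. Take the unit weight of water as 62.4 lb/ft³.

q = Q/b = 91400/127 = 720 ft²/s; V₁ = q/y₁ = 136 ft/s. Fr₁ = V₁/√(g·y₁) = 10.4.
Bélanger equation: y₂/y₁ = ½[√(1 + 8Fr₁²) − 1] = ½[√870.3 − 1] = 14.3.
y₂ = 14.3 × 5.29 = 75.4 ft.
Head loss: ΔE = (y₂ − y₁)³/(4y₁y₂) = (75.4 − 5.29)³/(4×5.29×75.4) = 344371/1595 = 216 ft.
P = γ·Q·ΔE/550 = 62.4 × 91400 × 216 / 550 = 2238747 hp.

P = 2238747 hp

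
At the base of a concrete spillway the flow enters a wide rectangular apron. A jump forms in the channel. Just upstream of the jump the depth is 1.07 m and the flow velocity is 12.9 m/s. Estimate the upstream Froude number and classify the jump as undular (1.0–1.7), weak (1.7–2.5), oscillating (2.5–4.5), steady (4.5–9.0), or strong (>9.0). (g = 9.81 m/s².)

Fr₁ = 3.98; oscillating jump

Fr₁ = V₁/√(g·y₁) = 12.9/√(9.81×1.07) = 3.98.
Fr₁ = 3.98 lies in the oscillating range.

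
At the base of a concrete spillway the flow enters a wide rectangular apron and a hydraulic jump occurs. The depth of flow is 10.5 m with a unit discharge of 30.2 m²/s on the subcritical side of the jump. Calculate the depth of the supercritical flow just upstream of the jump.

y₁ = 1.48 m

V₂ = q/y₂ = 30.2/10.5 = 2.88 m/s; Fr₂ = V₂/√(g·y₂) = 0.283.
The Bélanger relation is symmetric: y₁/y₂ = ½[√(1 + 8Fr₂²) − 1] = ½[√1.642 − 1] = 0.141.
y₁ = 0.141 × 10.5 = 1.48 m.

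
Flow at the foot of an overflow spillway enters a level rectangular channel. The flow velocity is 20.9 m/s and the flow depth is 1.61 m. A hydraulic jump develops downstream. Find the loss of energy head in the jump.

ΔE = 12.2 m

Fr₁ = V₁/√(g·y₁) = 20.9/√(9.81×1.61) = 5.26.
From the momentum equation for a rectangular channel, y₂/y₁ = ½[√(1 + 8Fr₁²) − 1] = ½[√222.3 − 1] = 6.95.
y₂ = 6.95 × 1.61 = 11.2 m.
Head loss: ΔE = (y₂ − y₁)³/(4y₁y₂) = (11.2 − 1.61)³/(4×1.61×11.2) = 881/72.1 = 12.2 m.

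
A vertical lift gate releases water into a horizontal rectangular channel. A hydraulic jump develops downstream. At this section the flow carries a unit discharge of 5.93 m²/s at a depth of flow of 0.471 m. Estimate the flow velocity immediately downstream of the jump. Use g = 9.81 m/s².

V₂ = 1.61 m/s

V₁ = q/y₁ = 5.93/0.471 = 12.6 m/s. Fr₁ = V₁/√(g·y₁) = 12.6/√(9.81×0.471) = 5.86.
Bélanger equation: y₂/y₁ = ½[√(1 + 8Fr₁²) − 1] = ½[√275.5 − 1] = 7.80.
y₂ = 7.80 × 0.471 = 3.67 m.
V₂ = q/y₂ = 5.93/3.67 = 1.61 m/s.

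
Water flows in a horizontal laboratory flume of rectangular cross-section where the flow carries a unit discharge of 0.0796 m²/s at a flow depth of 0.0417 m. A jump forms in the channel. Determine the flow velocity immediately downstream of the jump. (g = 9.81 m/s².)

V₂ = 0.509 m/s

V₁ = q/y₁ = 0.0796/0.0417 = 1.91 m/s. Fr₁ = V₁/√(g·y₁) = 1.91/√(9.81×0.0417) = 2.98.
From the momentum equation for a rectangular channel, y₂/y₁ = ½[√(1 + 8Fr₁²) − 1] = ½[√72.26 − 1] = 3.75.
y₂ = 3.75 × 0.0417 = 0.156 m.
V₂ = q/y₂ = 0.0796/0.156 = 0.509 m/s.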